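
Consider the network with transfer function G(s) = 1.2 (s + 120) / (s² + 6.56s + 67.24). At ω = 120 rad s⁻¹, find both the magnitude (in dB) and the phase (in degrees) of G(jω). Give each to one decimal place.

|G| = -37.0 dB, ∠G = -131.9 deg

|j120 + 120| = √(120² + 120²) = 169.7
|(j120)² + 6.56(j120) + 67.24| = |-14333 + j787.2| = 1.435e+04
|G(j120)| = 1.2 × 169.7 / 1.435e+04 = 0.014187
20 log₁₀(0.014187) = -36.96 dB
∠(j120 + 120) = arctan(120/120) = 45.00°
∠[(j120)² + 6.56(j120) + 67.24] = ∠[-14333 + j787.2] = 176.86°
∠G(j120) = 45.00° − 176.86° = -131.86°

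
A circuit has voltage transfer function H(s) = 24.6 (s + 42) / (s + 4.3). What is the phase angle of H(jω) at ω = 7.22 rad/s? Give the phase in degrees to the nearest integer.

∠(j7.22 + 42) = arctan(7.22/42) = 9.75°
∠(j7.22 + 4.3) = arctan(7.22/4.3) = 59.22°
∠H(j7.22) = 9.75° − 59.22° = -49.47°

-49°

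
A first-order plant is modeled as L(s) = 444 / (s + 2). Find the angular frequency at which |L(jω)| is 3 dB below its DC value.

2 rad/s

For a single-pole low-pass, the −3 dB point is at the pole: ω = 2 rad/s.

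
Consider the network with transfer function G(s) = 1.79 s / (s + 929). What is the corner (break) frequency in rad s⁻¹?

929 rad s⁻¹

The single real pole at s = −929 gives a corner at ω = 929 rad s⁻¹.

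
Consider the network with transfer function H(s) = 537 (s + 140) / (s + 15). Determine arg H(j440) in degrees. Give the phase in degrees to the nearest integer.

-16°

∠(j440 + 140) = arctan(440/140) = 72.35°
∠(j440 + 15) = arctan(440/15) = 88.05°
∠H(j440) = 72.35° − 88.05° = -15.70°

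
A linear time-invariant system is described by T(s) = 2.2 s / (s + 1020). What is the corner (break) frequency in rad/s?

1020 rad/s

The single real pole at s = −1020 gives a corner at ω = 1020 rad/s.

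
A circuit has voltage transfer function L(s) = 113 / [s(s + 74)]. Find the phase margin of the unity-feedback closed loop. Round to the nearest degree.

Gain crossover: |L(jω)| = 1 at ω ≈ 1.53 rad/sec.
∠L(j1.53) = −90° − arctan(1.53/74) ≈ -91.18°
PM = 180° + (-91.18°) = 88.82°

89°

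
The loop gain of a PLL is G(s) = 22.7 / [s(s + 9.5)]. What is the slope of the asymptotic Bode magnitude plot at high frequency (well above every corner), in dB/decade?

With 0 zeros and 2 poles, the high-frequency asymptotic slope is 20 × (0 − 2) = -40 dB/decade.

-40 dB/decade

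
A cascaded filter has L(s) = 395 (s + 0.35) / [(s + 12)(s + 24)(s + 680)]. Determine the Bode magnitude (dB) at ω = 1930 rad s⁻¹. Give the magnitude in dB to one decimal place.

-80.0 dB

|j1930 + 0.35| = √(1930² + 0.35²) = 1930
|j1930 + 12| = √(1930² + 12²) = 1930
|j1930 + 24| = √(1930² + 24²) = 1930
|j1930 + 680| = √(1930² + 680²) = 2046
|L(j1930)| = 395 × 1930 / (1930 × 1930 × 2046) = 0.00010001
20 log₁₀(0.00010001) = -80.00 dB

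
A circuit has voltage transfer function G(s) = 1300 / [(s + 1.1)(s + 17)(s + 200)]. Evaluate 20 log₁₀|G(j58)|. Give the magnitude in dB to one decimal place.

-55.0 dB

|j58 + 1.1| = √(58² + 1.1²) = 58.01
|j58 + 17| = √(58² + 17²) = 60.44
|j58 + 200| = √(58² + 200²) = 208.2
|G(j58)| = 1300 / (58.01 × 60.44 × 208.2) = 0.0017805
20 log₁₀(0.0017805) = -54.99 dB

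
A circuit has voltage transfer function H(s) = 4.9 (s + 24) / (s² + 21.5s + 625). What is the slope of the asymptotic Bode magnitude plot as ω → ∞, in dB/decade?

With 1 zero and 2 poles, the high-frequency asymptotic slope is 20 × (1 − 2) = -20 dB/decade.

-20 dB/decade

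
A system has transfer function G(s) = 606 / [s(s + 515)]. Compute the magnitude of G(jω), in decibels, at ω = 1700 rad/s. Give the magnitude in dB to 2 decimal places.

-73.95 dB

|j1700 + 515| = √(1700² + 515²) = 1776
|j1700| = 1700
|G(j1700)| = 606 / (1776 × 1700) = 0.00020068
20 log₁₀(0.00020068) = -73.950 dB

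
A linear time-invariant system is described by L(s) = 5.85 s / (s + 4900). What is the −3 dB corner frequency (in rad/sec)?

For a single-pole high-pass, the −3 dB point is at the pole: ω = 4900 rad/sec.

4900 rad/sec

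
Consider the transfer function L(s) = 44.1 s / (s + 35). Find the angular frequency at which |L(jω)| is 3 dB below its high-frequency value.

35 rad/s

For a single-pole high-pass, the −3 dB point is at the pole: ω = 35 rad/s.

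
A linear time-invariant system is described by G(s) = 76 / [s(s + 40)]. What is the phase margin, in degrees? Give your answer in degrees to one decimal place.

87.3°

Gain crossover: |G(jω)| = 1 at ω ≈ 1.9 rad/sec.
∠G(j1.9) = −90° − arctan(1.9/40) ≈ -92.72°
PM = 180° + (-92.72°) = 87.28°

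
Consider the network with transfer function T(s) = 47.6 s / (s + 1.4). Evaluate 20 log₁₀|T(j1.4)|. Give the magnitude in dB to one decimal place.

|j1.4| = 1.4
|j1.4 + 1.4| = √(1.4² + 1.4²) = 1.98
|T(j1.4)| = 47.6 × 1.4 / 1.98 = 33.658
20 log₁₀(33.658) = 30.54 dB

30.5 dB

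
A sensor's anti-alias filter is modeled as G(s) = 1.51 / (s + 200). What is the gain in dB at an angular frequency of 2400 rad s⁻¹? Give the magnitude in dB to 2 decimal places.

-64.05 dB

|j2400 + 200| = √(2400² + 200²) = 2408
|G(j2400)| = 1.51 / 2408 = 0.00062699
20 log₁₀(0.00062699) = -64.055 dB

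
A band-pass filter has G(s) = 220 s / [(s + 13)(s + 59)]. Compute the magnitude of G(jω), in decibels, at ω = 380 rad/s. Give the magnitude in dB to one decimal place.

-4.9 dB

|j380| = 380
|j380 + 13| = √(380² + 13²) = 380.2
|j380 + 59| = √(380² + 59²) = 384.6
|G(j380)| = 220 × 380 / (380.2 × 384.6) = 0.57176
20 log₁₀(0.57176) = -4.86 dB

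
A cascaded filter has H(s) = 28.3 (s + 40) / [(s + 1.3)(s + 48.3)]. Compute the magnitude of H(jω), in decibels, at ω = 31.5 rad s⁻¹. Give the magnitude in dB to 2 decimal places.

-2.02 dB

|j31.5 + 40| = √(31.5² + 40²) = 50.91
|j31.5 + 1.3| = √(31.5² + 1.3²) = 31.53
|j31.5 + 48.3| = √(31.5² + 48.3²) = 57.66
|H(j31.5)| = 28.3 × 50.91 / (31.53 × 57.66) = 0.79257
20 log₁₀(0.79257) = -2.019 dB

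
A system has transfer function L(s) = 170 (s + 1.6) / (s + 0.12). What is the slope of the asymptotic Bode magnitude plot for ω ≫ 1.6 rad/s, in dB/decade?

With 1 zero and 1 pole, the high-frequency asymptotic slope is 20 × (1 − 1) = 0 dB/decade.

0 dB/decade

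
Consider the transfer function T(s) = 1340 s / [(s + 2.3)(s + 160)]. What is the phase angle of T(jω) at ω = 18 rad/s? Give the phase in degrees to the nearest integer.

1°

∠(j18) = 90.00°
∠(j18 + 2.3) = arctan(18/2.3) = 82.72°
∠(j18 + 160) = arctan(18/160) = 6.42°
∠T(j18) = 90.00° − (82.72° + 6.42°) = 0.86°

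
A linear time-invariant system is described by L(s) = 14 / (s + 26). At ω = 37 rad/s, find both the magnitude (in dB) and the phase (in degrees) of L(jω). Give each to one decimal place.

|L| = -10.2 dB, ∠L = -54.9°

|j37 + 26| = √(37² + 26²) = 45.22
|L(j37)| = 14 / 45.22 = 0.30959
20 log₁₀(0.30959) = -10.18 dB
∠(j37 + 26) = arctan(37/26) = 54.90°
∠L(j37) = −54.90° = -54.90°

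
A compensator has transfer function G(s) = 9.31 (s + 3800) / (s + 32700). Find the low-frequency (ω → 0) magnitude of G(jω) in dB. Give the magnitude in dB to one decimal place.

0.7 dB

G(0) = 9.31 × 3800 / 32700 = 1.0819
20 log₁₀(1.0819) = 0.68 dB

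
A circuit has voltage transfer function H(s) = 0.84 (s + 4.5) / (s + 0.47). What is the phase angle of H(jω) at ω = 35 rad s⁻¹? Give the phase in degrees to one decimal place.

∠(j35 + 4.5) = arctan(35/4.5) = 82.67°
∠(j35 + 0.47) = arctan(35/0.47) = 89.23°
∠H(j35) = 82.67° − 89.23° = -6.56°

-6.6°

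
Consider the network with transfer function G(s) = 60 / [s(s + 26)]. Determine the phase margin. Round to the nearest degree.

Gain crossover: |G(jω)| = 1 at ω ≈ 2.3 rad/s.
∠G(j2.3) = −90° − arctan(2.3/26) ≈ -95.05°
PM = 180° + (-95.05°) = 84.95°

85°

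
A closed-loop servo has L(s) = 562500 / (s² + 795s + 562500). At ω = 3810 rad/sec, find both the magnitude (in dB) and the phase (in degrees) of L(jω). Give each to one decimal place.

|L| = -28.1 dB, ∠L = -167.8°

|(j3810)² + 795(j3810) + 562500| = |-1.3954e+07 + j3.029e+06| = 1.428e+07
|L(j3810)| = 562500 / 1.428e+07 = 0.039395
20 log₁₀(0.039395) = -28.09 dB
∠[(j3810)² + 795(j3810) + 562500] = ∠[-1.3954e+07 + j3.029e+06] = 167.75°
∠L(j3810) = −167.75° = -167.75°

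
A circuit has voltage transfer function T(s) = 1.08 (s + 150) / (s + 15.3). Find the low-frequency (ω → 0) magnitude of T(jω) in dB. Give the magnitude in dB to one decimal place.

20.5 dB

T(0) = 1.08 × 150 / 15.3 = 10.588
20 log₁₀(10.588) = 20.50 dB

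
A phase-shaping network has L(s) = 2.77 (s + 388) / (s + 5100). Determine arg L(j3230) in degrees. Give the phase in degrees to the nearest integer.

51°

∠(j3230 + 388) = arctan(3230/388) = 83.15°
∠(j3230 + 5100) = arctan(3230/5100) = 32.35°
∠L(j3230) = 83.15° − 32.35° = 50.80°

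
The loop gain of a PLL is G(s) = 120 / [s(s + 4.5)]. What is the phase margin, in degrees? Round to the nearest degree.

23°

Gain crossover: |G(jω)| = 1 at ω ≈ 10.5 rad s⁻¹.
∠G(j10.5) = −90° − arctan(10.5/4.5) ≈ -156.81°
PM = 180° + (-156.81°) = 23.19°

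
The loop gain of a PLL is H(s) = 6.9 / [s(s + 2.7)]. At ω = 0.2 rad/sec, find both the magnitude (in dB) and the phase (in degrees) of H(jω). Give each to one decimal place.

|j0.2 + 2.7| = √(0.2² + 2.7²) = 2.707
|j0.2| = 0.2
|H(j0.2)| = 6.9 / (2.707 × 0.2) = 12.743
20 log₁₀(12.743) = 22.11 dB
∠(j0.2 + 2.7) = arctan(0.2/2.7) = 4.24°
∠(j0.2) = 90.00°
∠H(j0.2) = − (4.24° + 90.00°) = -94.24°

|H| = 22.1 dB, ∠H = -94.2 deg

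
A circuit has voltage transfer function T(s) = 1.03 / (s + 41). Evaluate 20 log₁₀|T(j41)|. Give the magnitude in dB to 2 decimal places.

-35.01 dB

|j41 + 41| = √(41² + 41²) = 57.98
|T(j41)| = 1.03 / 57.98 = 0.017764
20 log₁₀(0.017764) = -35.009 dB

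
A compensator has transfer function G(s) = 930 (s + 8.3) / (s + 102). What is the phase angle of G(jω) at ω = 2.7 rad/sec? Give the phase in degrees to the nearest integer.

17 deg

∠(j2.7 + 8.3) = arctan(2.7/8.3) = 18.02°
∠(j2.7 + 102) = arctan(2.7/102) = 1.52°
∠G(j2.7) = 18.02° − 1.52° = 16.50°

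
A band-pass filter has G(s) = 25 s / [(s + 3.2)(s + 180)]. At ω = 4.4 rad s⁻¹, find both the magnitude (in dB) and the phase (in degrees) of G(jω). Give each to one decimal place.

|j4.4| = 4.4
|j4.4 + 3.2| = √(4.4² + 3.2²) = 5.441
|j4.4 + 180| = √(4.4² + 180²) = 180.1
|G(j4.4)| = 25 × 4.4 / (5.441 × 180.1) = 0.11229
20 log₁₀(0.11229) = -18.99 dB
∠(j4.4) = 90.00°
∠(j4.4 + 3.2) = arctan(4.4/3.2) = 53.97°
∠(j4.4 + 180) = arctan(4.4/180) = 1.40°
∠G(j4.4) = 90.00° − (53.97° + 1.40°) = 34.63°

|G| = -19.0 dB, ∠G = 34.6 deg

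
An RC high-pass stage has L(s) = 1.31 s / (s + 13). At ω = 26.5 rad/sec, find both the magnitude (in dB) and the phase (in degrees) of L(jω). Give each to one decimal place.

|L| = 1.4 dB, ∠L = 26.1°

|j26.5| = 26.5
|j26.5 + 13| = √(26.5² + 13²) = 29.52
|L(j26.5)| = 1.31 × 26.5 / 29.52 = 1.1761
20 log₁₀(1.1761) = 1.41 dB
∠(j26.5) = 90.00°
∠(j26.5 + 13) = arctan(26.5/13) = 63.87°
∠L(j26.5) = 90.00° − 63.87° = 26.13°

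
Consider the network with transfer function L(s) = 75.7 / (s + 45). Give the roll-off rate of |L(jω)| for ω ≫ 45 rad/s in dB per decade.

-20 dB/decade

With 0 zeros and 1 pole, the high-frequency asymptotic slope is 20 × (0 − 1) = -20 dB/decade.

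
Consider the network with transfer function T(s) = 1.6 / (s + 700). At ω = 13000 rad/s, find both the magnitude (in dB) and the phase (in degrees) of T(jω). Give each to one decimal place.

|j13000 + 700| = √(13000² + 700²) = 1.302e+04
|T(j13000)| = 1.6 / 1.302e+04 = 0.0001229
20 log₁₀(0.0001229) = -78.21 dB
∠(j13000 + 700) = arctan(13000/700) = 86.92°
∠T(j13000) = −86.92° = -86.92°

|T| = -78.2 dB, ∠T = -86.9 deg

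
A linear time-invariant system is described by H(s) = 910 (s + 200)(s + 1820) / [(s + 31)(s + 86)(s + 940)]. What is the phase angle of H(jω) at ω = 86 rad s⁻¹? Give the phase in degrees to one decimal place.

∠(j86 + 200) = arctan(86/200) = 23.27°
∠(j86 + 1820) = arctan(86/1820) = 2.71°
∠(j86 + 31) = arctan(86/31) = 70.18°
∠(j86 + 86) = arctan(86/86) = 45.00°
∠(j86 + 940) = arctan(86/940) = 5.23°
∠H(j86) = 23.27° + 2.71° − (70.18° + 45.00° + 5.23°) = -94.43°

-94.4°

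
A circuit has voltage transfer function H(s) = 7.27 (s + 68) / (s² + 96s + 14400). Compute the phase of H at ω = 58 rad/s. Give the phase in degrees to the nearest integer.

∠(j58 + 68) = arctan(58/68) = 40.46°
∠[(j58)² + 96(j58) + 14400] = ∠[11036 + j5568] = 26.77°
∠H(j58) = 40.46° − 26.77° = 13.69°

14°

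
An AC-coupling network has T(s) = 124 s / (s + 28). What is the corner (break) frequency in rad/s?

28 rad/s

The single real pole at s = −28 gives a corner at ω = 28 rad/s.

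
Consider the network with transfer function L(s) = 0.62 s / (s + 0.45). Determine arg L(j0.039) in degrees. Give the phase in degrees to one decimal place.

85.0 deg

∠(j0.039) = 90.00°
∠(j0.039 + 0.45) = arctan(0.039/0.45) = 4.95°
∠L(j0.039) = 90.00° − 4.95° = 85.05°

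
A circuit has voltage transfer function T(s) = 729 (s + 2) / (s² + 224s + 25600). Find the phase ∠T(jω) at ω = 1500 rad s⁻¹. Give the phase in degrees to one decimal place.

-81.5°

∠(j1500 + 2) = arctan(1500/2) = 89.92°
∠[(j1500)² + 224(j1500) + 25600] = ∠[-2.2244e+06 + j3.36e+05] = 171.41°
∠T(j1500) = 89.92° − 171.41° = -81.49°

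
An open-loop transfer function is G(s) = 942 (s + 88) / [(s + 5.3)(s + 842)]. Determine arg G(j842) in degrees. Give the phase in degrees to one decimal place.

∠(j842 + 88) = arctan(842/88) = 84.03°
∠(j842 + 5.3) = arctan(842/5.3) = 89.64°
∠(j842 + 842) = arctan(842/842) = 45.00°
∠G(j842) = 84.03° − (89.64° + 45.00°) = -50.61°

-50.6°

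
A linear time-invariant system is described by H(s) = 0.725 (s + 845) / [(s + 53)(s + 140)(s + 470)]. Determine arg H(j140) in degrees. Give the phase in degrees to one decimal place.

-121.4°

∠(j140 + 845) = arctan(140/845) = 9.41°
∠(j140 + 53) = arctan(140/53) = 69.26°
∠(j140 + 140) = arctan(140/140) = 45.00°
∠(j140 + 470) = arctan(140/470) = 16.59°
∠H(j140) = 9.41° − (69.26° + 45.00° + 16.59°) = -121.44°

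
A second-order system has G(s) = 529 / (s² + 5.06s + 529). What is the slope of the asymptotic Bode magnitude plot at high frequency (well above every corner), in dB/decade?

-40 dB/decade

With 0 zeros and 2 poles, the high-frequency asymptotic slope is 20 × (0 − 2) = -40 dB/decade.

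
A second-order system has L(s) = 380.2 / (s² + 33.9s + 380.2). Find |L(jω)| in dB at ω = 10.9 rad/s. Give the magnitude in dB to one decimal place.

|(j10.9)² + 33.9(j10.9) + 380.2| = |261.39 + j369.51| = 452.6
|L(j10.9)| = 380.2 / 452.6 = 0.84
20 log₁₀(0.84) = -1.51 dB

-1.5 dB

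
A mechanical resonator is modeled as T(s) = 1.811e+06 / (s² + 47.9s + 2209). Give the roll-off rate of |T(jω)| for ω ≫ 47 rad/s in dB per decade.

-40 dB/decade

With 0 zeros and 2 poles, the high-frequency asymptotic slope is 20 × (0 − 2) = -40 dB/decade.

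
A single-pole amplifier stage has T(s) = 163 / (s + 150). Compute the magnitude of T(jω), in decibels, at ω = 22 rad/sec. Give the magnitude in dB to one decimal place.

0.6 dB

|j22 + 150| = √(22² + 150²) = 151.6
|T(j22)| = 163 / 151.6 = 1.0752
20 log₁₀(1.0752) = 0.63 dB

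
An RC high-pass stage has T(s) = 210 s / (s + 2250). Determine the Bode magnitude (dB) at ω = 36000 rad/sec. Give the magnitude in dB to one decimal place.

|j36000| = 3.6e+04
|j36000 + 2250| = √(36000² + 2250²) = 3.607e+04
|T(j36000)| = 210 × 3.6e+04 / 3.607e+04 = 209.59
20 log₁₀(209.59) = 46.43 dB

46.4 dB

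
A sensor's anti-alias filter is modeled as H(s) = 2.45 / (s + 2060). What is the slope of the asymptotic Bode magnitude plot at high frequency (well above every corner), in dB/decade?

-20 dB/decade

With 0 zeros and 1 pole, the high-frequency asymptotic slope is 20 × (0 − 1) = -20 dB/decade.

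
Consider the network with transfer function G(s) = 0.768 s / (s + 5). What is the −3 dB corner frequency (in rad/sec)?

For a single-pole high-pass, the −3 dB point is at the pole: ω = 5 rad/sec.

5 rad/sec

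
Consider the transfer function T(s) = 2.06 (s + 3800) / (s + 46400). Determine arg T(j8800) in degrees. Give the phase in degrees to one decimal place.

55.9°

∠(j8800 + 3800) = arctan(8800/3800) = 66.64°
∠(j8800 + 46400) = arctan(8800/46400) = 10.74°
∠T(j8800) = 66.64° − 10.74° = 55.91°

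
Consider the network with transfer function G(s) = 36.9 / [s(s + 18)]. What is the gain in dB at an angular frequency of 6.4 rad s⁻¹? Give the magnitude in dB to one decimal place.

|j6.4 + 18| = √(6.4² + 18²) = 19.1
|j6.4| = 6.4
|G(j6.4)| = 36.9 / (19.1 × 6.4) = 0.3018
20 log₁₀(0.3018) = -10.41 dB

-10.4 dB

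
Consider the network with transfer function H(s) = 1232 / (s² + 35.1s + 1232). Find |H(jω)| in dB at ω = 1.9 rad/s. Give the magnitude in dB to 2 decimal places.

0.01 dB

|(j1.9)² + 35.1(j1.9) + 1232| = |1228.4 + j66.69| = 1230
|H(j1.9)| = 1232 / 1230 = 1.0015
20 log₁₀(1.0015) = 0.013 dB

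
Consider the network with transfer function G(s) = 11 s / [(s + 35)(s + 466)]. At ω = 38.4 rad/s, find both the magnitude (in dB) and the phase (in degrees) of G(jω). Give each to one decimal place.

|j38.4| = 38.4
|j38.4 + 35| = √(38.4² + 35²) = 51.96
|j38.4 + 466| = √(38.4² + 466²) = 467.6
|G(j38.4)| = 11 × 38.4 / (51.96 × 467.6) = 0.017387
20 log₁₀(0.017387) = -35.20 dB
∠(j38.4) = 90.00°
∠(j38.4 + 35) = arctan(38.4/35) = 47.65°
∠(j38.4 + 466) = arctan(38.4/466) = 4.71°
∠G(j38.4) = 90.00° − (47.65° + 4.71°) = 37.64°

|G| = -35.2 dB, ∠G = 37.6°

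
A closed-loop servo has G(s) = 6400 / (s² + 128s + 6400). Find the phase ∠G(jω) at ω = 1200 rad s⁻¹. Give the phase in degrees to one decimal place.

∠[(j1200)² + 128(j1200) + 6400] = ∠[-1.4336e+06 + j1.536e+05] = 173.88°
∠G(j1200) = −173.88° = -173.88°

-173.9°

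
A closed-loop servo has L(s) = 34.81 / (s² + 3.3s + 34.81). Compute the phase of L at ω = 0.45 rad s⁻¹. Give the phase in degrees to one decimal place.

-2.5 deg

∠[(j0.45)² + 3.3(j0.45) + 34.81] = ∠[34.608 + j1.485] = 2.46°
∠L(j0.45) = −2.46° = -2.46°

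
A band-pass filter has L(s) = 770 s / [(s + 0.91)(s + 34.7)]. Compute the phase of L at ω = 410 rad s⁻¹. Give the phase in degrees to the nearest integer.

-85°

∠(j410) = 90.00°
∠(j410 + 0.91) = arctan(410/0.91) = 89.87°
∠(j410 + 34.7) = arctan(410/34.7) = 85.16°
∠L(j410) = 90.00° − (89.87° + 85.16°) = -85.04°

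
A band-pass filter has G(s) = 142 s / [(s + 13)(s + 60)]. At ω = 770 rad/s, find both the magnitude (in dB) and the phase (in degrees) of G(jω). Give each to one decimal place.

|j770| = 770
|j770 + 13| = √(770² + 13²) = 770.1
|j770 + 60| = √(770² + 60²) = 772.3
|G(j770)| = 142 × 770 / (770.1 × 772.3) = 0.18383
20 log₁₀(0.18383) = -14.71 dB
∠(j770) = 90.00°
∠(j770 + 13) = arctan(770/13) = 89.03°
∠(j770 + 60) = arctan(770/60) = 85.54°
∠G(j770) = 90.00° − (89.03° + 85.54°) = -84.58°

|G| = -14.7 dB, ∠G = -84.6°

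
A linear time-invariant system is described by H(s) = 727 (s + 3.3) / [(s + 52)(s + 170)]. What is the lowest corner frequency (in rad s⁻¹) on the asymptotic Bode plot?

Break frequencies occur at each pole and zero magnitude: 3.3 rad s⁻¹, 52 rad s⁻¹, 170 rad s⁻¹.
The lowest is 3.3 rad s⁻¹.

3.3 rad s⁻¹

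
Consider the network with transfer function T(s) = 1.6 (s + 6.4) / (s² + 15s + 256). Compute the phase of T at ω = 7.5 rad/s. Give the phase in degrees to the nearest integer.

20°

∠(j7.5 + 6.4) = arctan(7.5/6.4) = 49.52°
∠[(j7.5)² + 15(j7.5) + 256] = ∠[199.75 + j112.5] = 29.39°
∠T(j7.5) = 49.52° − 29.39° = 20.14°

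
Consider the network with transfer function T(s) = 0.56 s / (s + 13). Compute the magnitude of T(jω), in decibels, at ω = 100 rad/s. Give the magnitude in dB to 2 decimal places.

-5.11 dB

|j100| = 100
|j100 + 13| = √(100² + 13²) = 100.8
|T(j100)| = 0.56 × 100 / 100.8 = 0.55533
20 log₁₀(0.55533) = -5.109 dB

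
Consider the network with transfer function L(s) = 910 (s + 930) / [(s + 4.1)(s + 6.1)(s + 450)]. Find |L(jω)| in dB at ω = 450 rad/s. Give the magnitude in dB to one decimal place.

-42.7 dB

|j450 + 930| = √(450² + 930²) = 1033
|j450 + 4.1| = √(450² + 4.1²) = 450
|j450 + 6.1| = √(450² + 6.1²) = 450
|j450 + 450| = √(450² + 450²) = 636.4
|L(j450)| = 910 × 1033 / (450 × 450 × 636.4) = 0.0072945
20 log₁₀(0.0072945) = -42.74 dB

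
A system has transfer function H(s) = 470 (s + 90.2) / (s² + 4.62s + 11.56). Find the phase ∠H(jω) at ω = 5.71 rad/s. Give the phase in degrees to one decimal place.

-125.0 deg

∠(j5.71 + 90.2) = arctan(5.71/90.2) = 3.62°
∠[(j5.71)² + 4.62(j5.71) + 11.56] = ∠[-21.044 + j26.38] = 128.58°
∠H(j5.71) = 3.62° − 128.58° = -124.96°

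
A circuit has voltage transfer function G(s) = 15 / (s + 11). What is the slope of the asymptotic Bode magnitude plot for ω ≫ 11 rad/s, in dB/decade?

-20 dB/decade

With 0 zeros and 1 pole, the high-frequency asymptotic slope is 20 × (0 − 1) = -20 dB/decade.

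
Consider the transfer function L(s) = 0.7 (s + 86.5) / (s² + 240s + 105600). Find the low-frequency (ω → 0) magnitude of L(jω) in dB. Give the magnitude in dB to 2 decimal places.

L(0) = 0.7 × 86.5 / 105600 = 0.00057339
20 log₁₀(0.00057339) = -64.831 dB

-64.83 dB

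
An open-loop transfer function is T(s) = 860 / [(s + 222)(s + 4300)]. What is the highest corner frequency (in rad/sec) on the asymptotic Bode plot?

Break frequencies occur at each pole and zero magnitude: 222 rad/sec, 4300 rad/sec.
The highest is 4300 rad/sec.

4300 rad/sec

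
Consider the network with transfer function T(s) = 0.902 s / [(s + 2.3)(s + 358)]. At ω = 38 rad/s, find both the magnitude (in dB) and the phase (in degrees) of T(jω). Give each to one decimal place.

|j38| = 38
|j38 + 2.3| = √(38² + 2.3²) = 38.07
|j38 + 358| = √(38² + 358²) = 360
|T(j38)| = 0.902 × 38 / (38.07 × 360) = 0.0025009
20 log₁₀(0.0025009) = -52.04 dB
∠(j38) = 90.00°
∠(j38 + 2.3) = arctan(38/2.3) = 86.54°
∠(j38 + 358) = arctan(38/358) = 6.06°
∠T(j38) = 90.00° − (86.54° + 6.06°) = -2.60°

|T| = -52.0 dB, ∠T = -2.6 deg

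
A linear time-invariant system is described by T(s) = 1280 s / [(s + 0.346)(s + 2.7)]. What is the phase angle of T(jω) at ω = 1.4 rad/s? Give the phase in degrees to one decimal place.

∠(j1.4) = 90.00°
∠(j1.4 + 0.346) = arctan(1.4/0.346) = 76.12°
∠(j1.4 + 2.7) = arctan(1.4/2.7) = 27.41°
∠T(j1.4) = 90.00° − (76.12° + 27.41°) = -13.53°

-13.5°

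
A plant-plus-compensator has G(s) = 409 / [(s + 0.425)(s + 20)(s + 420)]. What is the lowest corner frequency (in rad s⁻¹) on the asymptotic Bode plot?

Break frequencies occur at each pole and zero magnitude: 0.425 rad s⁻¹, 20 rad s⁻¹, 420 rad s⁻¹.
The lowest is 0.425 rad s⁻¹.

0.425 rad s⁻¹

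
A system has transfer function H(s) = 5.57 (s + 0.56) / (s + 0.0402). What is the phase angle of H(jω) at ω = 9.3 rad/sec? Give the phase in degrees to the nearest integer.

-3°

∠(j9.3 + 0.56) = arctan(9.3/0.56) = 86.55°
∠(j9.3 + 0.0402) = arctan(9.3/0.0402) = 89.75°
∠H(j9.3) = 86.55° − 89.75° = -3.20°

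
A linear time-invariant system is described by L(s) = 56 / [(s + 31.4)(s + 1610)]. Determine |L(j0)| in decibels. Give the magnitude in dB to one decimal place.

L(0) = 56 / (31.4 × 1610) = 0.0011077
20 log₁₀(0.0011077) = -59.11 dB

-59.1 dB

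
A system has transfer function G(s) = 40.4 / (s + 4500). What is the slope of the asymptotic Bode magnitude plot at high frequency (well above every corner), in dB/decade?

-20 dB/decade

With 0 zeros and 1 pole, the high-frequency asymptotic slope is 20 × (0 − 1) = -20 dB/decade.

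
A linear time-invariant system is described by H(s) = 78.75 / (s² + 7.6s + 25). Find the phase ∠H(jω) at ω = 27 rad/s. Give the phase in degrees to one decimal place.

-163.7°

∠[(j27)² + 7.6(j27) + 25] = ∠[-704 + j205.2] = 163.75°
∠H(j27) = −163.75° = -163.75°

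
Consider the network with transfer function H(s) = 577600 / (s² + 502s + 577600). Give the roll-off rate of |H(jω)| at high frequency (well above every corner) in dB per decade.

-40 dB/decade

With 0 zeros and 2 poles, the high-frequency asymptotic slope is 20 × (0 − 2) = -40 dB/decade.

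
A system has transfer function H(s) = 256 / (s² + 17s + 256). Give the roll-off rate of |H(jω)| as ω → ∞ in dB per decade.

With 0 zeros and 2 poles, the high-frequency asymptotic slope is 20 × (0 − 2) = -40 dB/decade.

-40 dB/decade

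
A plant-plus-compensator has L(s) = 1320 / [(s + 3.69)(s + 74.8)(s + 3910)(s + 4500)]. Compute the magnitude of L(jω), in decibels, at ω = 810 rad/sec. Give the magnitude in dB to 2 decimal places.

-199.19 dB

|j810 + 3.69| = √(810² + 3.69²) = 810
|j810 + 74.8| = √(810² + 74.8²) = 813.4
|j810 + 3910| = √(810² + 3910²) = 3993
|j810 + 4500| = √(810² + 4500²) = 4572
|L(j810)| = 1320 / (810 × 813.4 × 3993 × 4572) = 1.0973e-10
20 log₁₀(1.0973e-10) = -199.194 dB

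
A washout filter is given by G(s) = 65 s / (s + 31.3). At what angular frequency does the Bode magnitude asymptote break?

31.3 rad/sec

The single real pole at s = −31.3 gives a corner at ω = 31.3 rad/sec.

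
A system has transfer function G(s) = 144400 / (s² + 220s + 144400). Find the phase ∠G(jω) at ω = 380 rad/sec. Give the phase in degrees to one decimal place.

-90.0 deg

∠[(j380)² + 220(j380) + 144400] = ∠[0 + j83600] = 90.00°
∠G(j380) = −90.00° = -90.00°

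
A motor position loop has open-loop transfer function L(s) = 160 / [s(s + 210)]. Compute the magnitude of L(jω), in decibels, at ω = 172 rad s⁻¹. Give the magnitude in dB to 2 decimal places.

-49.30 dB

|j172 + 210| = √(172² + 210²) = 271.4
|j172| = 172
|L(j172)| = 160 / (271.4 × 172) = 0.0034269
20 log₁₀(0.0034269) = -49.302 dB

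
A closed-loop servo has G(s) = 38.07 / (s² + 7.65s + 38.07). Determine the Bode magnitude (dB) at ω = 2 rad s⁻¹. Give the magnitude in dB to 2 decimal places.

0.17 dB

|(j2)² + 7.65(j2) + 38.07| = |34.07 + j15.3| = 37.35
|G(j2)| = 38.07 / 37.35 = 1.0193
20 log₁₀(1.0193) = 0.166 dB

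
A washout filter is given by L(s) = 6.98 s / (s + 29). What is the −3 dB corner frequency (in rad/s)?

29 rad/s

For a single-pole high-pass, the −3 dB point is at the pole: ω = 29 rad/s.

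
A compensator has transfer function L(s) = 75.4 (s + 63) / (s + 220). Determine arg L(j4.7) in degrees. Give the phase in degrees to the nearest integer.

∠(j4.7 + 63) = arctan(4.7/63) = 4.27°
∠(j4.7 + 220) = arctan(4.7/220) = 1.22°
∠L(j4.7) = 4.27° − 1.22° = 3.04°

3°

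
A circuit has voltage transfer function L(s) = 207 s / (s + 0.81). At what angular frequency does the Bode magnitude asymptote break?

0.81 rad s⁻¹

The single real pole at s = −0.81 gives a corner at ω = 0.81 rad s⁻¹.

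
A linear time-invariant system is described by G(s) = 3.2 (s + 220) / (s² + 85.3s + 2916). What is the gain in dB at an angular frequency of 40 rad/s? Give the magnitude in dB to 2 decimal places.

|j40 + 220| = √(40² + 220²) = 223.6
|(j40)² + 85.3(j40) + 2916| = |1316 + j3412| = 3657
|G(j40)| = 3.2 × 223.6 / 3657 = 0.19566
20 log₁₀(0.19566) = -14.170 dB

-14.17 dB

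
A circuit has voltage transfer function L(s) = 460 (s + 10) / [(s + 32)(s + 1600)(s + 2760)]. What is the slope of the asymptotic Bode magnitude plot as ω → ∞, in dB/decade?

-40 dB/decade

With 1 zero and 3 poles, the high-frequency asymptotic slope is 20 × (1 − 3) = -40 dB/decade.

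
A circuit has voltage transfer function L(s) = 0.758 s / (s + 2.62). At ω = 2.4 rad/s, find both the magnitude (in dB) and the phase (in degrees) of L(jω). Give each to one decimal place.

|L| = -5.8 dB, ∠L = 47.5°

|j2.4| = 2.4
|j2.4 + 2.62| = √(2.4² + 2.62²) = 3.553
|L(j2.4)| = 0.758 × 2.4 / 3.553 = 0.51201
20 log₁₀(0.51201) = -5.81 dB
∠(j2.4) = 90.00°
∠(j2.4 + 2.62) = arctan(2.4/2.62) = 42.49°
∠L(j2.4) = 90.00° − 42.49° = 47.51°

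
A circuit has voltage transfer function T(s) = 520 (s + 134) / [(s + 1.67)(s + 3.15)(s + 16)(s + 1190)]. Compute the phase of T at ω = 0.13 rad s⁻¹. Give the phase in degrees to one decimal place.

-7.2°

∠(j0.13 + 134) = arctan(0.13/134) = 0.06°
∠(j0.13 + 1.67) = arctan(0.13/1.67) = 4.45°
∠(j0.13 + 3.15) = arctan(0.13/3.15) = 2.36°
∠(j0.13 + 16) = arctan(0.13/16) = 0.47°
∠(j0.13 + 1190) = arctan(0.13/1190) = 0.01°
∠T(j0.13) = 0.06° − (4.45° + 2.36° + 0.47° + 0.01°) = -7.23°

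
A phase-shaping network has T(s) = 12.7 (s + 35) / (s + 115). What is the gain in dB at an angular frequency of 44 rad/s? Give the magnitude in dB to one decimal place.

15.3 dB

|j44 + 35| = √(44² + 35²) = 56.22
|j44 + 115| = √(44² + 115²) = 123.1
|T(j44)| = 12.7 × 56.22 / 123.1 = 5.799
20 log₁₀(5.799) = 15.27 dB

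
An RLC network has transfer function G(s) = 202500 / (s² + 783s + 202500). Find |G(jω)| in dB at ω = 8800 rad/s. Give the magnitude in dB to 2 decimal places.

-51.66 dB

|(j8800)² + 783(j8800) + 202500| = |-7.7238e+07 + j6.8904e+06| = 7.754e+07
|G(j8800)| = 202500 / 7.754e+07 = 0.0026114
20 log₁₀(0.0026114) = -51.662 dB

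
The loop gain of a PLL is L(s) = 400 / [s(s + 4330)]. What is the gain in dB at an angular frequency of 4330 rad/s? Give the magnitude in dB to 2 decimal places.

|j4330 + 4330| = √(4330² + 4330²) = 6124
|j4330| = 4330
|L(j4330)| = 400 / (6124 × 4330) = 1.5086e-05
20 log₁₀(1.5086e-05) = -96.429 dB

-96.43 dB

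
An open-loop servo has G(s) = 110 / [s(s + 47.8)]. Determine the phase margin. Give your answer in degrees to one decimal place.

Gain crossover: |G(jω)| = 1 at ω ≈ 2.3 rad s⁻¹.
∠G(j2.3) = −90° − arctan(2.3/47.8) ≈ -92.75°
PM = 180° + (-92.75°) = 87.25°

87.2°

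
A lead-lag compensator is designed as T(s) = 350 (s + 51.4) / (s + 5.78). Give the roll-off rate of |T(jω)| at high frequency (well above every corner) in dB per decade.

0 dB/decade

With 1 zero and 1 pole, the high-frequency asymptotic slope is 20 × (1 − 1) = 0 dB/decade.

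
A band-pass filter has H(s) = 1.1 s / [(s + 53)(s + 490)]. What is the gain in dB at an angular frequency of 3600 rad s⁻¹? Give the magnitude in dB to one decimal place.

|j3600| = 3600
|j3600 + 53| = √(3600² + 53²) = 3600
|j3600 + 490| = √(3600² + 490²) = 3633
|H(j3600)| = 1.1 × 3600 / (3600 × 3633) = 0.00030273
20 log₁₀(0.00030273) = -70.38 dB

-70.4 dB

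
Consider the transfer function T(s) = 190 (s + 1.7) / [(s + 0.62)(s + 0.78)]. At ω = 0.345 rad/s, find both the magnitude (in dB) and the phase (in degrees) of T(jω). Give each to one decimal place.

|T| = 54.7 dB, ∠T = -41.5°

|j0.345 + 1.7| = √(0.345² + 1.7²) = 1.735
|j0.345 + 0.62| = √(0.345² + 0.62²) = 0.7095
|j0.345 + 0.78| = √(0.345² + 0.78²) = 0.8529
|T(j0.345)| = 190 × 1.735 / (0.7095 × 0.8529) = 544.63
20 log₁₀(544.63) = 54.72 dB
∠(j0.345 + 1.7) = arctan(0.345/1.7) = 11.47°
∠(j0.345 + 0.62) = arctan(0.345/0.62) = 29.09°
∠(j0.345 + 0.78) = arctan(0.345/0.78) = 23.86°
∠T(j0.345) = 11.47° − (29.09° + 23.86°) = -41.48°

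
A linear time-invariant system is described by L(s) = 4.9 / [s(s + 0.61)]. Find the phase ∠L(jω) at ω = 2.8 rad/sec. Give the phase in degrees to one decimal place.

∠(j2.8 + 0.61) = arctan(2.8/0.61) = 77.71°
∠(j2.8) = 90.00°
∠L(j2.8) = − (77.71° + 90.00°) = -167.71°

-167.7°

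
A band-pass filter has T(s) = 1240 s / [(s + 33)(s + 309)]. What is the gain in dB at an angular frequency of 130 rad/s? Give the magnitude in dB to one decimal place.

11.1 dB

|j130| = 130
|j130 + 33| = √(130² + 33²) = 134.1
|j130 + 309| = √(130² + 309²) = 335.2
|T(j130)| = 1240 × 130 / (134.1 × 335.2) = 3.5852
20 log₁₀(3.5852) = 11.09 dB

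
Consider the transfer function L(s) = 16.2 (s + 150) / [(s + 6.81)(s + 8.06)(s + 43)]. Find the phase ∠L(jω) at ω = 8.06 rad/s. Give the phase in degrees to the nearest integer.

-102°

∠(j8.06 + 150) = arctan(8.06/150) = 3.08°
∠(j8.06 + 6.81) = arctan(8.06/6.81) = 49.81°
∠(j8.06 + 8.06) = arctan(8.06/8.06) = 45.00°
∠(j8.06 + 43) = arctan(8.06/43) = 10.62°
∠L(j8.06) = 3.08° − (49.81° + 45.00° + 10.62°) = -102.35°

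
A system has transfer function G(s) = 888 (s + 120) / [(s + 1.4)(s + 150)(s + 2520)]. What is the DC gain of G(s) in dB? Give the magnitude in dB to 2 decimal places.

-13.92 dB

G(0) = 888 × 120 / (1.4 × 150 × 2520) = 0.20136
20 log₁₀(0.20136) = -13.921 dB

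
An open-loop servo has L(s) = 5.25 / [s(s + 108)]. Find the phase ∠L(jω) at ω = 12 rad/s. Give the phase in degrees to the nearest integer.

∠(j12 + 108) = arctan(12/108) = 6.34°
∠(j12) = 90.00°
∠L(j12) = − (6.34° + 90.00°) = -96.34°

-96 deg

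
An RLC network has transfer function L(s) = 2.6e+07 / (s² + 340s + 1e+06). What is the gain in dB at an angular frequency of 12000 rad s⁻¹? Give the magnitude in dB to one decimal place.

-14.8 dB

|(j12000)² + 340(j12000) + 1e+06| = |-1.43e+08 + j4.08e+06| = 1.431e+08
|L(j12000)| = 2.6e+07 / 1.431e+08 = 0.18174
20 log₁₀(0.18174) = -14.81 dB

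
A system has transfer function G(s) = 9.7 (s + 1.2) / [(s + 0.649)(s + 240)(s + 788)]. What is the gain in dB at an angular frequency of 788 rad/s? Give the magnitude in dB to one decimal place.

-99.5 dB

|j788 + 1.2| = √(788² + 1.2²) = 788
|j788 + 0.649| = √(788² + 0.649²) = 788
|j788 + 240| = √(788² + 240²) = 823.7
|j788 + 788| = √(788² + 788²) = 1114
|G(j788)| = 9.7 × 788 / (788 × 823.7 × 1114) = 1.0567e-05
20 log₁₀(1.0567e-05) = -99.52 dB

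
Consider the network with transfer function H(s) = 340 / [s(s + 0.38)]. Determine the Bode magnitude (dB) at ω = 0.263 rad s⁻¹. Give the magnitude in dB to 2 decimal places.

|j0.263 + 0.38| = √(0.263² + 0.38²) = 0.4621
|j0.263| = 0.263
|H(j0.263)| = 340 / (0.4621 × 0.263) = 2797.4
20 log₁₀(2797.4) = 68.935 dB

68.94 dB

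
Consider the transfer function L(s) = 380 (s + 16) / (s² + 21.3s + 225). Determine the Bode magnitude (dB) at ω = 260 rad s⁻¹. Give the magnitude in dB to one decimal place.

3.3 dB

|j260 + 16| = √(260² + 16²) = 260.5
|(j260)² + 21.3(j260) + 225| = |-67375 + j5538| = 6.76e+04
|L(j260)| = 380 × 260.5 / 6.76e+04 = 1.4643
20 log₁₀(1.4643) = 3.31 dB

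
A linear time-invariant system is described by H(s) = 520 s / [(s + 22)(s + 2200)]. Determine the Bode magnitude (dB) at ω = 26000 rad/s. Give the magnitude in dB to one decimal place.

|j26000| = 2.6e+04
|j26000 + 22| = √(26000² + 22²) = 2.6e+04
|j26000 + 2200| = √(26000² + 2200²) = 2.609e+04
|H(j26000)| = 520 × 2.6e+04 / (2.6e+04 × 2.609e+04) = 0.019929
20 log₁₀(0.019929) = -34.01 dB

-34.0 dB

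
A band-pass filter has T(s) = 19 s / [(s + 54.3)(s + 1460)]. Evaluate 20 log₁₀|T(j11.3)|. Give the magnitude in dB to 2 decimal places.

-51.53 dB

|j11.3| = 11.3
|j11.3 + 54.3| = √(11.3² + 54.3²) = 55.46
|j11.3 + 1460| = √(11.3² + 1460²) = 1460
|T(j11.3)| = 19 × 11.3 / (55.46 × 1460) = 0.0026513
20 log₁₀(0.0026513) = -51.531 dB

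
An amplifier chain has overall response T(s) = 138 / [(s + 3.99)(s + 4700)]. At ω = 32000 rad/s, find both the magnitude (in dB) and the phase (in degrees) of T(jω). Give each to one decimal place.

|j32000 + 3.99| = √(32000² + 3.99²) = 3.2e+04
|j32000 + 4700| = √(32000² + 4700²) = 3.234e+04
|T(j32000)| = 138 / (3.2e+04 × 3.234e+04) = 1.3334e-07
20 log₁₀(1.3334e-07) = -137.50 dB
∠(j32000 + 3.99) = arctan(32000/3.99) = 89.99°
∠(j32000 + 4700) = arctan(32000/4700) = 81.64°
∠T(j32000) = − (89.99° + 81.64°) = -171.64°

|T| = -137.5 dB, ∠T = -171.6 deg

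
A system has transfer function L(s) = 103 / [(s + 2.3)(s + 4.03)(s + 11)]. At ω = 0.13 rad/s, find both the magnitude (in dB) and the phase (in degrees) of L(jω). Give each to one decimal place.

|j0.13 + 2.3| = √(0.13² + 2.3²) = 2.304
|j0.13 + 4.03| = √(0.13² + 4.03²) = 4.032
|j0.13 + 11| = √(0.13² + 11²) = 11
|L(j0.13)| = 103 / (2.304 × 4.032 × 11) = 1.008
20 log₁₀(1.008) = 0.07 dB
∠(j0.13 + 2.3) = arctan(0.13/2.3) = 3.24°
∠(j0.13 + 4.03) = arctan(0.13/4.03) = 1.85°
∠(j0.13 + 11) = arctan(0.13/11) = 0.68°
∠L(j0.13) = − (3.24° + 1.85° + 0.68°) = -5.76°

|L| = 0.1 dB, ∠L = -5.8°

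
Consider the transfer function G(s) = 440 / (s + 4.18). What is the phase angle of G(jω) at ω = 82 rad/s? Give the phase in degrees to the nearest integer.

-87°

∠(j82 + 4.18) = arctan(82/4.18) = 87.08°
∠G(j82) = −87.08° = -87.08°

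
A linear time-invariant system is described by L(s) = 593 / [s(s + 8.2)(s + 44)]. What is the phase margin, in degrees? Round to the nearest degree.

77 deg

Gain crossover: |L(jω)| = 1 at ω ≈ 1.61 rad/s.
∠L(j1.61) = −90° − arctan(1.61/8.2) − arctan(1.61/44) ≈ -103.22°
PM = 180° + (-103.22°) = 76.78°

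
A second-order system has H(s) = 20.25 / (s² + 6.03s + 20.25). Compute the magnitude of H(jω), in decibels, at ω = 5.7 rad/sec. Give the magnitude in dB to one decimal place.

|(j5.7)² + 6.03(j5.7) + 20.25| = |-12.24 + j34.371| = 36.49
|H(j5.7)| = 20.25 / 36.49 = 0.55502
20 log₁₀(0.55502) = -5.11 dB

-5.1 dB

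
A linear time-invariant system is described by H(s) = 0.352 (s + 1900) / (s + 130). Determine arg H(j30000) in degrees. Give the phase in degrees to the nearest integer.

-3°

∠(j30000 + 1900) = arctan(30000/1900) = 86.38°
∠(j30000 + 130) = arctan(30000/130) = 89.75°
∠H(j30000) = 86.38° − 89.75° = -3.38°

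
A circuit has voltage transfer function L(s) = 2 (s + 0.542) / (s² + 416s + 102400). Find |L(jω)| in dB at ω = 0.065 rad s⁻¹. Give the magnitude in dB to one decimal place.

|j0.065 + 0.542| = √(0.065² + 0.542²) = 0.5459
|(j0.065)² + 416(j0.065) + 102400| = |1.024e+05 + j27.04| = 1.024e+05
|L(j0.065)| = 2 × 0.5459 / 1.024e+05 = 1.0662e-05
20 log₁₀(1.0662e-05) = -99.44 dB

-99.4 dB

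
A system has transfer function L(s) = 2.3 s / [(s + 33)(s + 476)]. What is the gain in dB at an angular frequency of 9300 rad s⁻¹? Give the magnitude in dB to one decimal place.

-72.1 dB

|j9300| = 9300
|j9300 + 33| = √(9300² + 33²) = 9300
|j9300 + 476| = √(9300² + 476²) = 9312
|L(j9300)| = 2.3 × 9300 / (9300 × 9312) = 0.00024699
20 log₁₀(0.00024699) = -72.15 dB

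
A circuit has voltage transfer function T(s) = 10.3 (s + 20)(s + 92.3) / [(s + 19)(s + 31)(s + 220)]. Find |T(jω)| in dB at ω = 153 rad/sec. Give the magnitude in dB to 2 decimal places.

|j153 + 20| = √(153² + 20²) = 154.3
|j153 + 92.3| = √(153² + 92.3²) = 178.7
|j153 + 19| = √(153² + 19²) = 154.2
|j153 + 31| = √(153² + 31²) = 156.1
|j153 + 220| = √(153² + 220²) = 268
|T(j153)| = 10.3 × 154.3 × 178.7 / (154.2 × 156.1 × 268) = 0.044032
20 log₁₀(0.044032) = -27.125 dB

-27.12 dB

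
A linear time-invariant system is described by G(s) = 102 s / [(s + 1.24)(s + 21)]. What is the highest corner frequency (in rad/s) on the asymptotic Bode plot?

Break frequencies occur at each pole and zero magnitude: 1.24 rad/s, 21 rad/s.
The highest is 21 rad/s.

21 rad/s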